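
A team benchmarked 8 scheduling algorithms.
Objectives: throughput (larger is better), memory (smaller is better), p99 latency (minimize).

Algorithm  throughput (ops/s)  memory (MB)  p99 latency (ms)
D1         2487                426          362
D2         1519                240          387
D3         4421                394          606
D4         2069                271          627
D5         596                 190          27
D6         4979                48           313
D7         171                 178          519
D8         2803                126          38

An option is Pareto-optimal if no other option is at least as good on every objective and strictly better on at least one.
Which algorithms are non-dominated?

D5, D6, D8

D1: dominated by D6 (throughput 4979≥2487, memory 48≤426, p99 latency 313≤362).
D2: dominated by D6 (throughput 4979≥1519, memory 48≤240, p99 latency 313≤387).
D3: dominated by D6 (throughput 4979≥4421, memory 48≤394, p99 latency 313≤606).
D4: dominated by D6 (throughput 4979≥2069, memory 48≤271, p99 latency 313≤627).
D5: not dominated (best p99 latency).
D6: not dominated (best throughput).
D7: dominated by D6 (throughput 4979≥171, memory 48≤178, p99 latency 313≤519).
D8: not dominated.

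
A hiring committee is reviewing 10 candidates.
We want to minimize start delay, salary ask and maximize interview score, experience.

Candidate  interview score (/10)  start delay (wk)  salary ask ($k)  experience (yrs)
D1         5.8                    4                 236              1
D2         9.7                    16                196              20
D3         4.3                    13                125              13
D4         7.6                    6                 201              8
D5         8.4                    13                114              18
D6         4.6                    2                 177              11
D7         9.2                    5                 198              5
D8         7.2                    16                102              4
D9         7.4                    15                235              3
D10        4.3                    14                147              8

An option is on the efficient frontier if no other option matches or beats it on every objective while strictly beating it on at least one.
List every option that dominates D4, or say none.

D1: worse on interview score (5.8 vs 7.6).
D2: worse on start delay (16 vs 6).
D3: worse on interview score (4.3 vs 7.6).
D5: worse on start delay (13 vs 6).
D6: worse on interview score (4.6 vs 7.6).
D7: worse on experience (5 vs 8).
D8: worse on interview score (7.2 vs 7.6).
D9: worse on interview score (7.4 vs 7.6).
D10: worse on interview score (4.3 vs 7.6).
No option dominates D4.

none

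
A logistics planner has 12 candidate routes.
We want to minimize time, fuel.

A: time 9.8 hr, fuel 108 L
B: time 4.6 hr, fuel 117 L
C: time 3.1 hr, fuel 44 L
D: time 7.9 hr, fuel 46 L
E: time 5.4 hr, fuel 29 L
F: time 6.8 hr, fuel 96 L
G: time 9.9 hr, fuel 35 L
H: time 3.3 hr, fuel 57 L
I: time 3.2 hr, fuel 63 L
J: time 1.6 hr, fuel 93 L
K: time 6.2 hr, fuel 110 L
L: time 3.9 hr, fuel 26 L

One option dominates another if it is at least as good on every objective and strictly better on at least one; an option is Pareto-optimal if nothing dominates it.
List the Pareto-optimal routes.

A: dominated by C (time 3.1≤9.8, fuel 44≤108).
B: dominated by C (time 3.1≤4.6, fuel 44≤117).
C: not dominated.
D: dominated by C (time 3.1≤7.9, fuel 44≤46).
E: dominated by L (time 3.9≤5.4, fuel 26≤29).
F: dominated by C (time 3.1≤6.8, fuel 44≤96).
G: dominated by E (time 5.4≤9.9, fuel 29≤35).
H: dominated by C (time 3.1≤3.3, fuel 44≤57).
I: dominated by C (time 3.1≤3.2, fuel 44≤63).
J: not dominated (best time).
K: dominated by C (time 3.1≤6.2, fuel 44≤110).
L: not dominated (best fuel).

C, J, L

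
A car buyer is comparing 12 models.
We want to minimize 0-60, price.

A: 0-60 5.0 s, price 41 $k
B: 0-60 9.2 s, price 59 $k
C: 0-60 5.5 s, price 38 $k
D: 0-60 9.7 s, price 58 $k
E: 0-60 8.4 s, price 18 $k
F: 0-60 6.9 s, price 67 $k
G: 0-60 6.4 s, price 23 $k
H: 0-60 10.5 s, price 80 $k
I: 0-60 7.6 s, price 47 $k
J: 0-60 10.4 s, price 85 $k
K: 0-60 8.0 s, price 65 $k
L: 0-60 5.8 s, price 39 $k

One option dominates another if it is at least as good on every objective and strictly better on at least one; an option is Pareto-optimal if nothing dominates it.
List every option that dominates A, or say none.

B: worse on 0-60 (9.2 vs 5.0).
C: worse on 0-60 (5.5 vs 5.0).
D: worse on 0-60 (9.7 vs 5.0).
E: worse on 0-60 (8.4 vs 5.0).
F: worse on 0-60 (6.9 vs 5.0).
G: worse on 0-60 (6.4 vs 5.0).
H: worse on 0-60 (10.5 vs 5.0).
I: worse on 0-60 (7.6 vs 5.0).
J: worse on 0-60 (10.4 vs 5.0).
K: worse on 0-60 (8.0 vs 5.0).
L: worse on 0-60 (5.8 vs 5.0).
No option dominates A.

none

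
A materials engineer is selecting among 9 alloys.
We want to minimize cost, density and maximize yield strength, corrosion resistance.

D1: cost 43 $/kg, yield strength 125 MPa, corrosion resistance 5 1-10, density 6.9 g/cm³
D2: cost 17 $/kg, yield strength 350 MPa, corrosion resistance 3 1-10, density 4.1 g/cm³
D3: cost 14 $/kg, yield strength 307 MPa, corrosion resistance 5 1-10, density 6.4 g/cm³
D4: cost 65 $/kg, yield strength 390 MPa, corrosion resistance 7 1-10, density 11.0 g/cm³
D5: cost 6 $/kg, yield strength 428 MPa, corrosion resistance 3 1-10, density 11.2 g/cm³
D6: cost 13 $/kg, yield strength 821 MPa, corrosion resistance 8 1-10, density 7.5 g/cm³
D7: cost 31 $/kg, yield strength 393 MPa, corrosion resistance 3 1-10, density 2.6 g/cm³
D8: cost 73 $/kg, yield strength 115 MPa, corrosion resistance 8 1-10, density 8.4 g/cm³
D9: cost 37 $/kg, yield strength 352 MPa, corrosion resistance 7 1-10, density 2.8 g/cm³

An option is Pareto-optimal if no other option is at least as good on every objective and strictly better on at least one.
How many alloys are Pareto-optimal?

6

D1: dominated by D3 (cost 14≤43, yield strength 307≥125, corrosion resistance 5≥5, density 6.4≤6.9).
D2: not dominated.
D3: not dominated.
D4: dominated by D6 (cost 13≤65, yield strength 821≥390, corrosion resistance 8≥7, density 7.5≤11.0).
D5: not dominated (best cost).
D6: not dominated (best yield strength).
D7: not dominated (best density).
D8: dominated by D6 (cost 13≤73, yield strength 821≥115, corrosion resistance 8≥8, density 7.5≤8.4).
D9: not dominated.
Pareto-optimal: D2, D3, D5, D6, D7, D9 → 6.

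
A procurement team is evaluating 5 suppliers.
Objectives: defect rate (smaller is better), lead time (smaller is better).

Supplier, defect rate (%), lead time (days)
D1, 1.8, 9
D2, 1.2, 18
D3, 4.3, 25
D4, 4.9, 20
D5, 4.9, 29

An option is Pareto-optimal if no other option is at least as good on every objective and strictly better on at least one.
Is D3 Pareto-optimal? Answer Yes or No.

D1 vs D3: defect rate 1.8≤4.3, lead time 9≤25 — D1 is at least as good on every objective and strictly better on at least one, so D1 dominates D3.

No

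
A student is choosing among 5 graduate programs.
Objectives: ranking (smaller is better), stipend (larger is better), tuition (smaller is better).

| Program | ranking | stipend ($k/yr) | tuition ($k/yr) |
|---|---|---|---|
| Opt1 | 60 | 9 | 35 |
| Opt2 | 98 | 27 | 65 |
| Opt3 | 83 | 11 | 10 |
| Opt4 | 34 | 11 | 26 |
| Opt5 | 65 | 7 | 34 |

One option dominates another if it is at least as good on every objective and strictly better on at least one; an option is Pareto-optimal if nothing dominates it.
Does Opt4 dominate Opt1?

Opt4 vs Opt1: ranking 34≤60, stipend 11≥9, tuition 26≤35 — Opt4 is at least as good on every objective with at least one strict improvement.

Yes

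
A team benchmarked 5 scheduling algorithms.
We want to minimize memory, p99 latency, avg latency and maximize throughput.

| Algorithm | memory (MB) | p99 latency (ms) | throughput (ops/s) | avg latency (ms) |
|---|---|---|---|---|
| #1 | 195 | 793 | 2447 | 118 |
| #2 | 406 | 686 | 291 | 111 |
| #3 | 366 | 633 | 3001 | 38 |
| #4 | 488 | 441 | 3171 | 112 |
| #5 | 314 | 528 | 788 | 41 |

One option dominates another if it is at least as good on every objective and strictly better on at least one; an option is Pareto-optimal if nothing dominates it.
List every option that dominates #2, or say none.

#3: memory 366≤406, p99 latency 633≤686, throughput 3001≥291, avg latency 38≤111 — dominates #2.
#5: memory 314≤406, p99 latency 528≤686, throughput 788≥291, avg latency 41≤111 — dominates #2.
Others (#1, #4) are each worse than #2 on at least one objective.

#3, #5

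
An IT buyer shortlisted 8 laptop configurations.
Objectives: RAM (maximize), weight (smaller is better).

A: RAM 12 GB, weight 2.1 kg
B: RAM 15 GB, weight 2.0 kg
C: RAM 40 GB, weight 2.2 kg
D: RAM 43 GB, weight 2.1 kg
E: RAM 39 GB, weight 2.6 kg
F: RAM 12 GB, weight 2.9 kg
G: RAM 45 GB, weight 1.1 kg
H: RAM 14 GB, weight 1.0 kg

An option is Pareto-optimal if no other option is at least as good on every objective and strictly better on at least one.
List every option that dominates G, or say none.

none

A: worse on RAM (12 vs 45).
B: worse on RAM (15 vs 45).
C: worse on RAM (40 vs 45).
D: worse on RAM (43 vs 45).
E: worse on RAM (39 vs 45).
F: worse on RAM (12 vs 45).
H: worse on RAM (14 vs 45).
No option dominates G.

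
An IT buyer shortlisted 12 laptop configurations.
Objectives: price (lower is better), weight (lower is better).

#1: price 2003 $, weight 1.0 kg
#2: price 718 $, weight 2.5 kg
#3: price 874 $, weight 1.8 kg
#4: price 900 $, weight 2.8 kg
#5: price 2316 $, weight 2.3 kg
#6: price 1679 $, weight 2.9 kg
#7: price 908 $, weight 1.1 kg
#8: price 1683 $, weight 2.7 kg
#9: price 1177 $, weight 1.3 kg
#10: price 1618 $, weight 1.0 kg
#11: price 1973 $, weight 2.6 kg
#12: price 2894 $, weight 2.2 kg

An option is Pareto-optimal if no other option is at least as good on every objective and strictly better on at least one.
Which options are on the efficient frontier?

#1: dominated by #10 (price 1618≤2003, weight 1.0≤1.0).
#2: not dominated (best price).
#3: not dominated.
#4: dominated by #2 (price 718≤900, weight 2.5≤2.8).
#5: dominated by #1 (price 2003≤2316, weight 1.0≤2.3).
#6: dominated by #2 (price 718≤1679, weight 2.5≤2.9).
#7: not dominated.
#8: dominated by #2 (price 718≤1683, weight 2.5≤2.7).
#9: dominated by #7 (price 908≤1177, weight 1.1≤1.3).
#10: not dominated.
#11: dominated by #2 (price 718≤1973, weight 2.5≤2.6).
#12: dominated by #1 (price 2003≤2894, weight 1.0≤2.2).

#2, #3, #7, #10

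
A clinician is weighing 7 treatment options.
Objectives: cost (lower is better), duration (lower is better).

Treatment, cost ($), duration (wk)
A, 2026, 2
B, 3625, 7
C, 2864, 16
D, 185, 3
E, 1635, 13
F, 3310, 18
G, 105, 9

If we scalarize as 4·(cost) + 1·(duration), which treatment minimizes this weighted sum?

G

A: 4·2026 + 1·2 = 8106
B: 4·3625 + 1·7 = 14507
C: 4·2864 + 1·16 = 11472
D: 4·185 + 1·3 = 743
E: 4·1635 + 1·13 = 6553
F: 4·3310 + 1·18 = 13258
G: 4·105 + 1·9 = 429
Lowest: G at 429.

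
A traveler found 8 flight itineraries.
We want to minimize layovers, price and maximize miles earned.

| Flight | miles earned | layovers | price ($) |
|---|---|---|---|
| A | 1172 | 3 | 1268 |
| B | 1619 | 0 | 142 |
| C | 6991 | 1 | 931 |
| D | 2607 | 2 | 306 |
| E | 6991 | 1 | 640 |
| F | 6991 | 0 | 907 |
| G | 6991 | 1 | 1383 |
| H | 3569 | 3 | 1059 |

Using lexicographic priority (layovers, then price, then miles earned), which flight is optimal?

First minimize layovers: best is 0, kept {B, F}.
Then minimize price: best is 142, kept {B}.

B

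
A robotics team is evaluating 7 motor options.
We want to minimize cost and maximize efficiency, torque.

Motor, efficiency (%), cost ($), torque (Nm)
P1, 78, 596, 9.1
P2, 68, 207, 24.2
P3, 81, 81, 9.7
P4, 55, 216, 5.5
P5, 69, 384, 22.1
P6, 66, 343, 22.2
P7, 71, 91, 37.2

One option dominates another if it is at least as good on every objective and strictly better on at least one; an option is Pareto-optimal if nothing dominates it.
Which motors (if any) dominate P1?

P3

P3: efficiency 81≥78, cost 81≤596, torque 9.7≥9.1 — dominates P1.
Others (P2, P4, P5, P6, P7) are each worse than P1 on at least one objective.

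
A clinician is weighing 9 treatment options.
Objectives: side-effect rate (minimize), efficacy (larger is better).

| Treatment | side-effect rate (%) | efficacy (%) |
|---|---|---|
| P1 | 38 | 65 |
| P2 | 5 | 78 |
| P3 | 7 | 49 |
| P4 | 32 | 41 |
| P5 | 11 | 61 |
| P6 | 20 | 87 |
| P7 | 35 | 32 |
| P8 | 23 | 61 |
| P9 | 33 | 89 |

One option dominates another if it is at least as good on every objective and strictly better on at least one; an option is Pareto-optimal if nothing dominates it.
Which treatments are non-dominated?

P2, P6, P9

P1: dominated by P2 (side-effect rate 5≤38, efficacy 78≥65).
P2: not dominated (best side-effect rate).
P3: dominated by P2 (side-effect rate 5≤7, efficacy 78≥49).
P4: dominated by P2 (side-effect rate 5≤32, efficacy 78≥41).
P5: dominated by P2 (side-effect rate 5≤11, efficacy 78≥61).
P6: not dominated.
P7: dominated by P2 (side-effect rate 5≤35, efficacy 78≥32).
P8: dominated by P2 (side-effect rate 5≤23, efficacy 78≥61).
P9: not dominated (best efficacy).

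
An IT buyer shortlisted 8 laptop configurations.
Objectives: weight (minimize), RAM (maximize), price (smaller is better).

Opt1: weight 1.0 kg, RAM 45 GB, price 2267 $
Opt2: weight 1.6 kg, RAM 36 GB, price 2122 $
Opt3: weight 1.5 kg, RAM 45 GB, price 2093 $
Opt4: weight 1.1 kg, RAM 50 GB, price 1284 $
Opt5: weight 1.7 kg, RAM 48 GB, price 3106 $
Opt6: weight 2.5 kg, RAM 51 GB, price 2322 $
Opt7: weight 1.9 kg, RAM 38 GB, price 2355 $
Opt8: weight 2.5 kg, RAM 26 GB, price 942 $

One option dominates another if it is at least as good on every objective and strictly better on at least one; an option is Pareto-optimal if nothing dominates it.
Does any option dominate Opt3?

Opt4 vs Opt3: weight 1.1≤1.5, RAM 50≥45, price 1284≤2093 — Opt4 is at least as good on every objective and strictly better on at least one, so Opt4 dominates Opt3.

Yes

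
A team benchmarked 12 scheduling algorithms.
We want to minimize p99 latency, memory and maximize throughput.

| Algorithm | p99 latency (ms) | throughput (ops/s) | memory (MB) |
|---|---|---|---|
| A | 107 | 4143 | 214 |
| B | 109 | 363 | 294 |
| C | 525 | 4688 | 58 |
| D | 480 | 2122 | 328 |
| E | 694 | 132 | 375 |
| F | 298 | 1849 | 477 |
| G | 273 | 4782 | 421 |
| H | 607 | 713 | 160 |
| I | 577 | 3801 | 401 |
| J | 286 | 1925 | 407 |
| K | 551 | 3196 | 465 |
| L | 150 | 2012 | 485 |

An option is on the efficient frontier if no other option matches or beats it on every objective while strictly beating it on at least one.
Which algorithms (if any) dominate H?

C

C: p99 latency 525≤607, throughput 4688≥713, memory 58≤160 — dominates H.
Others (A, B, D, E, F, G, I, J, K, L) are each worse than H on at least one objective.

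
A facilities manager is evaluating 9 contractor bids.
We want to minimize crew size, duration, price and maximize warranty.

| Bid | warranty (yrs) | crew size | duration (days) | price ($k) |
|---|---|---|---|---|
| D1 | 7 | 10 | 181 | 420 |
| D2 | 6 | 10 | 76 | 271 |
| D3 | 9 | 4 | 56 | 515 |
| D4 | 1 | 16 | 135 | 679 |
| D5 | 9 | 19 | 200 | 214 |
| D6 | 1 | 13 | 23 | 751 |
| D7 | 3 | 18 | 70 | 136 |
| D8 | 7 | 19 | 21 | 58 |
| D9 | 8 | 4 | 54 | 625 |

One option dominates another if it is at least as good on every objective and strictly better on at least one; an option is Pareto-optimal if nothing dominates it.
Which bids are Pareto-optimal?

D1: not dominated.
D2: not dominated.
D3: not dominated.
D4: dominated by D2 (warranty 6≥1, crew size 10≤16, duration 76≤135, price 271≤679).
D5: not dominated.
D6: not dominated.
D7: not dominated.
D8: not dominated (best duration).
D9: not dominated.

D1, D2, D3, D5, D6, D7, D8, D9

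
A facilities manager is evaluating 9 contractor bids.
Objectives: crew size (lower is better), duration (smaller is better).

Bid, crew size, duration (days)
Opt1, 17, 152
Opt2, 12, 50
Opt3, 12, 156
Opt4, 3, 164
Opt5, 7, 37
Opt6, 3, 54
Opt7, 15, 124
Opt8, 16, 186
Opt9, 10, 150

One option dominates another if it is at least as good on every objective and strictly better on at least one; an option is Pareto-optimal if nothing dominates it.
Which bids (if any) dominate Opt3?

Opt2: crew size 12≤12, duration 50≤156 — dominates Opt3.
Opt5: crew size 7≤12, duration 37≤156 — dominates Opt3.
Opt6: crew size 3≤12, duration 54≤156 — dominates Opt3.
Opt9: crew size 10≤12, duration 150≤156 — dominates Opt3.
Others (Opt1, Opt4, Opt7, Opt8) are each worse than Opt3 on at least one objective.

Opt2, Opt5, Opt6, Opt9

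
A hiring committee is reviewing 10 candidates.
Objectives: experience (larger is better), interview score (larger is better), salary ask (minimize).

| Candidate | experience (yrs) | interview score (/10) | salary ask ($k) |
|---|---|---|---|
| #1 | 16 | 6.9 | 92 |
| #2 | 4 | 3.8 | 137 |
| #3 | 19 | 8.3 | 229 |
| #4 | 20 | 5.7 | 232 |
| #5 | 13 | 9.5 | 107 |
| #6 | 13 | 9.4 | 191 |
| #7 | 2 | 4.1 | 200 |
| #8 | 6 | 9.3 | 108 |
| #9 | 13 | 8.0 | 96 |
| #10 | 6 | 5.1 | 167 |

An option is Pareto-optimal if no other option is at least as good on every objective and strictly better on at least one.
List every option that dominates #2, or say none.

#1: experience 16≥4, interview score 6.9≥3.8, salary ask 92≤137 — dominates #2.
#5: experience 13≥4, interview score 9.5≥3.8, salary ask 107≤137 — dominates #2.
#8: experience 6≥4, interview score 9.3≥3.8, salary ask 108≤137 — dominates #2.
#9: experience 13≥4, interview score 8.0≥3.8, salary ask 96≤137 — dominates #2.
Others (#3, #4, #6, #7, #10) are each worse than #2 on at least one objective.

#1, #5, #8, #9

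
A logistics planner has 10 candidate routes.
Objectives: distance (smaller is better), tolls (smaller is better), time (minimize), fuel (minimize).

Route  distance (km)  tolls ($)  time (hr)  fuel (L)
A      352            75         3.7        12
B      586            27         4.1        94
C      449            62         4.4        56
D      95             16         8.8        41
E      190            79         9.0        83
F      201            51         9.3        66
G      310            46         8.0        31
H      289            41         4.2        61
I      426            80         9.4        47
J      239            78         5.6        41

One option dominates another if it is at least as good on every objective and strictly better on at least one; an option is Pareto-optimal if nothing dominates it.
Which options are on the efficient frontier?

A, B, C, D, G, H, J

A: not dominated (best time).
B: not dominated.
C: not dominated.
D: not dominated (best distance).
E: dominated by D (distance 95≤190, tolls 16≤79, time 8.8≤9.0, fuel 41≤83).
F: dominated by D (distance 95≤201, tolls 16≤51, time 8.8≤9.3, fuel 41≤66).
G: not dominated.
H: not dominated.
I: dominated by A (distance 352≤426, tolls 75≤80, time 3.7≤9.4, fuel 12≤47).
J: not dominated.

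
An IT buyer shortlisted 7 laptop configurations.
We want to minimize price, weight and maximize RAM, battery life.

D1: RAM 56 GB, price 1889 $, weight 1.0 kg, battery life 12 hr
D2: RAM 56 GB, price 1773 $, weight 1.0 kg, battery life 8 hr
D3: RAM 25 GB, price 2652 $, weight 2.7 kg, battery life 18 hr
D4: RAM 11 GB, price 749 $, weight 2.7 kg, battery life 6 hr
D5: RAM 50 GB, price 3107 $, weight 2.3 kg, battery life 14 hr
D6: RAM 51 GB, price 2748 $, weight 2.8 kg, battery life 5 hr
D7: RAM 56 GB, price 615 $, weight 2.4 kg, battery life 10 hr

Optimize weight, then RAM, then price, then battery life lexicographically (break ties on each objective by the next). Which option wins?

First minimize weight: best is 1.0, kept {D1, D2}.
Then maximize RAM: best is 56, kept {D1, D2}.
Then minimize price: best is 1773, kept {D2}.

D2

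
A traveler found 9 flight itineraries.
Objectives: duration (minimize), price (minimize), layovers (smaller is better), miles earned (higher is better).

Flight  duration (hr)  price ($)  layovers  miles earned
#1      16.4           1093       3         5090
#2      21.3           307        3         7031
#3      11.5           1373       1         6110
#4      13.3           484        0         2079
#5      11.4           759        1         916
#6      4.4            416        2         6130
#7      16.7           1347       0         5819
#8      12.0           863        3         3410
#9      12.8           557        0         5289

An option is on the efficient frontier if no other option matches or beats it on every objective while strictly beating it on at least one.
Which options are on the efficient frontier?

#2, #3, #4, #5, #6, #7, #9

#1: dominated by #6 (duration 4.4≤16.4, price 416≤1093, layovers 2≤3, miles earned 6130≥5090).
#2: not dominated (best price).
#3: not dominated.
#4: not dominated.
#5: not dominated.
#6: not dominated (best duration).
#7: not dominated.
#8: dominated by #6 (duration 4.4≤12.0, price 416≤863, layovers 2≤3, miles earned 6130≥3410).
#9: not dominated.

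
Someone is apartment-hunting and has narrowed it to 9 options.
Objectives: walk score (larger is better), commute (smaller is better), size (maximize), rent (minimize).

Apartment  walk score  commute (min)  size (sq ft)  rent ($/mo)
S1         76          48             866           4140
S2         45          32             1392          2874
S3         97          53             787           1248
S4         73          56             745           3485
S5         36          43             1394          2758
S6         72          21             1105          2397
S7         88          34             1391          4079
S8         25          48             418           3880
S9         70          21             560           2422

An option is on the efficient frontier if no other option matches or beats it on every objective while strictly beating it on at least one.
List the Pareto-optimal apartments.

S1: dominated by S7 (walk score 88≥76, commute 34≤48, size 1391≥866, rent 4079≤4140).
S2: not dominated.
S3: not dominated (best walk score).
S4: dominated by S3 (walk score 97≥73, commute 53≤56, size 787≥745, rent 1248≤3485).
S5: not dominated (best size).
S6: not dominated.
S7: not dominated.
S8: dominated by S2 (walk score 45≥25, commute 32≤48, size 1392≥418, rent 2874≤3880).
S9: dominated by S6 (walk score 72≥70, commute 21≤21, size 1105≥560, rent 2397≤2422).

S2, S3, S5, S6, S7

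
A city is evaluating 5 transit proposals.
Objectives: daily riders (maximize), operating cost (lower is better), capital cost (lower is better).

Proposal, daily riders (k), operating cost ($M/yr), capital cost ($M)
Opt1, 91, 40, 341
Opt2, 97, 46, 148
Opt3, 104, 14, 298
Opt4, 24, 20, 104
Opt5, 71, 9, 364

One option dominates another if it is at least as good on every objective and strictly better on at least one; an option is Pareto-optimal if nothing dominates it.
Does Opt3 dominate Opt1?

Yes

Opt3 vs Opt1: daily riders 104≥91, operating cost 14≤40, capital cost 298≤341 — Opt3 is at least as good on every objective with at least one strict improvement.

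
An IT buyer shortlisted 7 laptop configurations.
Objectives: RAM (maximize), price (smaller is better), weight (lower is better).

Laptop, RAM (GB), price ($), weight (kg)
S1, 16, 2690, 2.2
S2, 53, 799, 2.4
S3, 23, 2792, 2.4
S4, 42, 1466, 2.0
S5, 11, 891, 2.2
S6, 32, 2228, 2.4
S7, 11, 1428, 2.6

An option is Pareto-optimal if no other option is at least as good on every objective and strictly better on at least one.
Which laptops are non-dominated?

S1: dominated by S4 (RAM 42≥16, price 1466≤2690, weight 2.0≤2.2).
S2: not dominated (best RAM).
S3: dominated by S2 (RAM 53≥23, price 799≤2792, weight 2.4≤2.4).
S4: not dominated (best weight).
S5: not dominated.
S6: dominated by S2 (RAM 53≥32, price 799≤2228, weight 2.4≤2.4).
S7: dominated by S2 (RAM 53≥11, price 799≤1428, weight 2.4≤2.6).

S2, S4, S5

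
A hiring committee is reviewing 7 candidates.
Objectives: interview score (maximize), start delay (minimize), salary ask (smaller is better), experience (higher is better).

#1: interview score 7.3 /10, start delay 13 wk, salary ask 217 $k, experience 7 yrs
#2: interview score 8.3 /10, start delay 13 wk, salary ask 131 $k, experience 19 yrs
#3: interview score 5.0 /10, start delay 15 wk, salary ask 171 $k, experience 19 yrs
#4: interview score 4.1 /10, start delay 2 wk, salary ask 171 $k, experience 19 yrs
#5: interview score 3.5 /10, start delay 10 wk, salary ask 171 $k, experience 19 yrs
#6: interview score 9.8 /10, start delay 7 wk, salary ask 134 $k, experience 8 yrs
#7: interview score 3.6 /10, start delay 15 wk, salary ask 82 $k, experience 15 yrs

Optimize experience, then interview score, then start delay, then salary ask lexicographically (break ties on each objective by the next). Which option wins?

#2

First maximize experience: best is 19, kept {#2, #3, #4, #5}.
Then maximize interview score: best is 8.3, kept {#2}.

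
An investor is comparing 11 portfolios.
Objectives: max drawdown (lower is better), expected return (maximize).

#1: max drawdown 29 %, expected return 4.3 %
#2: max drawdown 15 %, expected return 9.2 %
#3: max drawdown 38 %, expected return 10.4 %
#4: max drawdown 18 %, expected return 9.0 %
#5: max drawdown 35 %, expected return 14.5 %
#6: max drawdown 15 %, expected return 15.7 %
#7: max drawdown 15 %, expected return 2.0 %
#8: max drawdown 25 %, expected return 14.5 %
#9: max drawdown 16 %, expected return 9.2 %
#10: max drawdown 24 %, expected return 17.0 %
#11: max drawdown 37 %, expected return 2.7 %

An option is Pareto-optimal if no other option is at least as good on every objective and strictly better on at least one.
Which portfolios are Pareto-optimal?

#6, #10

#1: dominated by #2 (max drawdown 15≤29, expected return 9.2≥4.3).
#2: dominated by #6 (max drawdown 15≤15, expected return 15.7≥9.2).
#3: dominated by #5 (max drawdown 35≤38, expected return 14.5≥10.4).
#4: dominated by #2 (max drawdown 15≤18, expected return 9.2≥9.0).
#5: dominated by #6 (max drawdown 15≤35, expected return 15.7≥14.5).
#6: not dominated.
#7: dominated by #2 (max drawdown 15≤15, expected return 9.2≥2.0).
#8: dominated by #6 (max drawdown 15≤25, expected return 15.7≥14.5).
#9: dominated by #2 (max drawdown 15≤16, expected return 9.2≥9.2).
#10: not dominated (best expected return).
#11: dominated by #1 (max drawdown 29≤37, expected return 4.3≥2.7).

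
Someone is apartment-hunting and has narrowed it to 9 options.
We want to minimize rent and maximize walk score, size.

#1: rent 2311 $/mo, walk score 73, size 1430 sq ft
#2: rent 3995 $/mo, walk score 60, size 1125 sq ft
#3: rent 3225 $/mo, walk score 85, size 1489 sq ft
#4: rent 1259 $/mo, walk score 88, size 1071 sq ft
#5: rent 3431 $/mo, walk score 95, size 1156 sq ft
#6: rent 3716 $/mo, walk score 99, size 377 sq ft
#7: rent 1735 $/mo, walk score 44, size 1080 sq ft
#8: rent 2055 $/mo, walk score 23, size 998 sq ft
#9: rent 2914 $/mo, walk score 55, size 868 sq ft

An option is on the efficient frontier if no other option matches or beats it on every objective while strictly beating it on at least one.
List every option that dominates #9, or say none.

#1, #4

#1: rent 2311≤2914, walk score 73≥55, size 1430≥868 — dominates #9.
#4: rent 1259≤2914, walk score 88≥55, size 1071≥868 — dominates #9.
Others (#2, #3, #5, #6, #7, #8) are each worse than #9 on at least one objective.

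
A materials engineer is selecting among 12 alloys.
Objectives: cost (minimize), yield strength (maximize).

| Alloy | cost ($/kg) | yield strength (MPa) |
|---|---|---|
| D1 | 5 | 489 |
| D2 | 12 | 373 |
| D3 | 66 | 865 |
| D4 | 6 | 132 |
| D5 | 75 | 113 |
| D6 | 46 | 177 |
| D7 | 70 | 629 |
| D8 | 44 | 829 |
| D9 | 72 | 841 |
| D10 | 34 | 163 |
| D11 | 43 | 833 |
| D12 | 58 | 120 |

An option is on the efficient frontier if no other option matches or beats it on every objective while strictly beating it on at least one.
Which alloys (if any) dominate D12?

D1, D2, D4, D6, D8, D10, D11

D1: cost 5≤58, yield strength 489≥120 — dominates D12.
D2: cost 12≤58, yield strength 373≥120 — dominates D12.
D4: cost 6≤58, yield strength 132≥120 — dominates D12.
D6: cost 46≤58, yield strength 177≥120 — dominates D12.
D8: cost 44≤58, yield strength 829≥120 — dominates D12.
D10: cost 34≤58, yield strength 163≥120 — dominates D12.
D11: cost 43≤58, yield strength 833≥120 — dominates D12.
Others (D3, D5, D7, D9) are each worse than D12 on at least one objective.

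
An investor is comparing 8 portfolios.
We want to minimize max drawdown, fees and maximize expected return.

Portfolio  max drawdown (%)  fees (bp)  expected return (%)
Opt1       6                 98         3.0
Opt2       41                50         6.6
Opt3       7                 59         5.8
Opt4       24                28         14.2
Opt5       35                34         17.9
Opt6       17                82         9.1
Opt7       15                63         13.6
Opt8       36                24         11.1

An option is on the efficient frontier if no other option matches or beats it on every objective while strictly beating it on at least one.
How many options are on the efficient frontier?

Opt1: not dominated (best max drawdown).
Opt2: dominated by Opt4 (max drawdown 24≤41, fees 28≤50, expected return 14.2≥6.6).
Opt3: not dominated.
Opt4: not dominated.
Opt5: not dominated (best expected return).
Opt6: dominated by Opt7 (max drawdown 15≤17, fees 63≤82, expected return 13.6≥9.1).
Opt7: not dominated.
Opt8: not dominated (best fees).
Pareto-optimal: Opt1, Opt3, Opt4, Opt5, Opt7, Opt8 → 6.

6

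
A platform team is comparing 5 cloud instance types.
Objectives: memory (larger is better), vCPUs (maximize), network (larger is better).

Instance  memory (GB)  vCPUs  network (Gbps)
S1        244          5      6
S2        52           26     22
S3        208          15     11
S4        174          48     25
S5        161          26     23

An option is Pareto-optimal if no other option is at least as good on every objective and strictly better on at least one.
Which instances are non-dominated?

S1, S3, S4

S1: not dominated (best memory).
S2: dominated by S4 (memory 174≥52, vCPUs 48≥26, network 25≥22).
S3: not dominated.
S4: not dominated (best vCPUs).
S5: dominated by S4 (memory 174≥161, vCPUs 48≥26, network 25≥23).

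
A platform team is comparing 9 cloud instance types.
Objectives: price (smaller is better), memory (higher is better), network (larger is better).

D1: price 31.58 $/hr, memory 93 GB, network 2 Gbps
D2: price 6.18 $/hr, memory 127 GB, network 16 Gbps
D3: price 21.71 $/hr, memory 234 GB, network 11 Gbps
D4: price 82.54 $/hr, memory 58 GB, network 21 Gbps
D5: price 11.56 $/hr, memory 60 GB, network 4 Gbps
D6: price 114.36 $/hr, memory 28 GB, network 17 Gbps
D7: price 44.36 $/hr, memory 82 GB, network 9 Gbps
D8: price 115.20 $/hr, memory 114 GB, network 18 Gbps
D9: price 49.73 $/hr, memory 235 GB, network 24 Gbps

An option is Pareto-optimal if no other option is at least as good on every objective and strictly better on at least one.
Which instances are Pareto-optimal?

D2, D3, D9

D1: dominated by D2 (price 6.18≤31.58, memory 127≥93, network 16≥2).
D2: not dominated (best price).
D3: not dominated.
D4: dominated by D9 (price 49.73≤82.54, memory 235≥58, network 24≥21).
D5: dominated by D2 (price 6.18≤11.56, memory 127≥60, network 16≥4).
D6: dominated by D4 (price 82.54≤114.36, memory 58≥28, network 21≥17).
D7: dominated by D2 (price 6.18≤44.36, memory 127≥82, network 16≥9).
D8: dominated by D9 (price 49.73≤115.20, memory 235≥114, network 24≥18).
D9: not dominated (best memory).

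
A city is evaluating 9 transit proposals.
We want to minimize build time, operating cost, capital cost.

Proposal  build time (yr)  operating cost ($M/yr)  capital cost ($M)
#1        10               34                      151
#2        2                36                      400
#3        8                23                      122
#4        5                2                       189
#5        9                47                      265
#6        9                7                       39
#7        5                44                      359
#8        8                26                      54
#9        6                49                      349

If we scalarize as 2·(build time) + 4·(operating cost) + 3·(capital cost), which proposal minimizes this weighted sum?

#1: 2·10 + 4·34 + 3·151 = 609
#2: 2·2 + 4·36 + 3·400 = 1348
#3: 2·8 + 4·23 + 3·122 = 474
#4: 2·5 + 4·2 + 3·189 = 585
#5: 2·9 + 4·47 + 3·265 = 1001
#6: 2·9 + 4·7 + 3·39 = 163
#7: 2·5 + 4·44 + 3·359 = 1263
#8: 2·8 + 4·26 + 3·54 = 282
#9: 2·6 + 4·49 + 3·349 = 1255
Lowest: #6 at 163.

#6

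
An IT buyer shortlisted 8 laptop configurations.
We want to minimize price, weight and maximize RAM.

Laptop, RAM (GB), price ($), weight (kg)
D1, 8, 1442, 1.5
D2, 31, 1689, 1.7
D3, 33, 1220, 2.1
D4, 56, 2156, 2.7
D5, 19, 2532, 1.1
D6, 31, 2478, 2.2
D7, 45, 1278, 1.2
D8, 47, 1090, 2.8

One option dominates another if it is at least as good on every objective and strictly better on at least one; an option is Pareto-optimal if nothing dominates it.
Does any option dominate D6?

Yes

D2 vs D6: RAM 31≥31, price 1689≤2478, weight 1.7≤2.2 — D2 is at least as good on every objective and strictly better on at least one, so D2 dominates D6.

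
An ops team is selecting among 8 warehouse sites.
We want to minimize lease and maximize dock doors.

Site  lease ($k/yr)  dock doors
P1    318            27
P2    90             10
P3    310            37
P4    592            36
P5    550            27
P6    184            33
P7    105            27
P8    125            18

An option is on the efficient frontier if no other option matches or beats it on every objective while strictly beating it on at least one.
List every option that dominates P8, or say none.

P7

P7: lease 105≤125, dock doors 27≥18 — dominates P8.
Others (P1, P2, P3, P4, P5, P6) are each worse than P8 on at least one objective.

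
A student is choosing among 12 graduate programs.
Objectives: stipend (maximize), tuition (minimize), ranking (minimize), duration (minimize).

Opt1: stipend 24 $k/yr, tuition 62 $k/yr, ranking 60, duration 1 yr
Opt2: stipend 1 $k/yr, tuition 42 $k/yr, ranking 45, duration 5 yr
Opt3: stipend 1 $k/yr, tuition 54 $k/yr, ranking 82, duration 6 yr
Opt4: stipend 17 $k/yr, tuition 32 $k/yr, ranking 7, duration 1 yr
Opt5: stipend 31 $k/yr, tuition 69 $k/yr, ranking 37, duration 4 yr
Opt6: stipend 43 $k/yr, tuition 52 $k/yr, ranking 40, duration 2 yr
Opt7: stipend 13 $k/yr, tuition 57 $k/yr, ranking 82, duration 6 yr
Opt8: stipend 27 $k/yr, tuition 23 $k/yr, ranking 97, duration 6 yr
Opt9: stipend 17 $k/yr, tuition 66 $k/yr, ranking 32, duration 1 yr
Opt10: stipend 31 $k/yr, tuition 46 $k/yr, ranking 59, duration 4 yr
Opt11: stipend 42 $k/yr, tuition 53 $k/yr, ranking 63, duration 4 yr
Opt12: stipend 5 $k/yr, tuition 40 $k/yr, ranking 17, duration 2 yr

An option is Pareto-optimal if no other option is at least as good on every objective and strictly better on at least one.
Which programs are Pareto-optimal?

Opt1, Opt4, Opt5, Opt6, Opt8, Opt10

Opt1: not dominated.
Opt2: dominated by Opt4 (stipend 17≥1, tuition 32≤42, ranking 7≤45, duration 1≤5).
Opt3: dominated by Opt2 (stipend 1≥1, tuition 42≤54, ranking 45≤82, duration 5≤6).
Opt4: not dominated (best ranking).
Opt5: not dominated.
Opt6: not dominated (best stipend).
Opt7: dominated by Opt4 (stipend 17≥13, tuition 32≤57, ranking 7≤82, duration 1≤6).
Opt8: not dominated (best tuition).
Opt9: dominated by Opt4 (stipend 17≥17, tuition 32≤66, ranking 7≤32, duration 1≤1).
Opt10: not dominated.
Opt11: dominated by Opt6 (stipend 43≥42, tuition 52≤53, ranking 40≤63, duration 2≤4).
Opt12: dominated by Opt4 (stipend 17≥5, tuition 32≤40, ranking 7≤17, duration 1≤2).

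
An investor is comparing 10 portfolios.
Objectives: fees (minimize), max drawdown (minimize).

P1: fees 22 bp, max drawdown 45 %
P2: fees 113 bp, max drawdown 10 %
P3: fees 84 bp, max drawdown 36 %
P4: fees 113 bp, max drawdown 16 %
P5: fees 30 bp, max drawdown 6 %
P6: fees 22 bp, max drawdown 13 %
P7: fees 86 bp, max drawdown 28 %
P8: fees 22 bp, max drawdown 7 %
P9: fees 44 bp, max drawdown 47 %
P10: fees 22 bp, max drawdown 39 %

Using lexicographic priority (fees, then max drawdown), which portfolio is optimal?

P8

First minimize fees: best is 22, kept {P1, P6, P8, P10}.
Then minimize max drawdown: best is 7, kept {P8}.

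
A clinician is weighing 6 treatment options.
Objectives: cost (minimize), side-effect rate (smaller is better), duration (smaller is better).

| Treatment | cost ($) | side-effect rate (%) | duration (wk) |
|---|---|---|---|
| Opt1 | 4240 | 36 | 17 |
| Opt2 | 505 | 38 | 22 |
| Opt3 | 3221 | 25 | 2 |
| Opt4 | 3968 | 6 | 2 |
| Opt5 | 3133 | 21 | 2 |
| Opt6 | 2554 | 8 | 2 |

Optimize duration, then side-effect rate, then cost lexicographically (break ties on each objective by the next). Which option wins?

Opt4

First minimize duration: best is 2, kept {Opt3, Opt4, Opt5, Opt6}.
Then minimize side-effect rate: best is 6, kept {Opt4}.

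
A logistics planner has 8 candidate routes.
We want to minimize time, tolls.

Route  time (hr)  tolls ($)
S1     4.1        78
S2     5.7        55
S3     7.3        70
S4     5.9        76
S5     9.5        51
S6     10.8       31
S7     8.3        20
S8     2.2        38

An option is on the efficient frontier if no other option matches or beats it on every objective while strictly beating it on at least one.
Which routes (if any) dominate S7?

none

S1: worse on tolls (78 vs 20).
S2: worse on tolls (55 vs 20).
S3: worse on tolls (70 vs 20).
S4: worse on tolls (76 vs 20).
S5: worse on time (9.5 vs 8.3).
S6: worse on time (10.8 vs 8.3).
S8: worse on tolls (38 vs 20).
No option dominates S7.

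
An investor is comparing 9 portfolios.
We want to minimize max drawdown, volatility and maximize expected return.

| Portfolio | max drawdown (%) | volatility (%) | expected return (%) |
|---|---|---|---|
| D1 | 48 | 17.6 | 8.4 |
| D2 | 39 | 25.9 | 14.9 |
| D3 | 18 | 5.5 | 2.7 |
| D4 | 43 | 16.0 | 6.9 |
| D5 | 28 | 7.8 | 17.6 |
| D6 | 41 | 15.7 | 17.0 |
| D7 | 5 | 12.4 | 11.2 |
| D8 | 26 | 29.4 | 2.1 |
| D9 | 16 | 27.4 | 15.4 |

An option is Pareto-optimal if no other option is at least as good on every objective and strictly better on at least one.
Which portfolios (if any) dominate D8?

D3: max drawdown 18≤26, volatility 5.5≤29.4, expected return 2.7≥2.1 — dominates D8.
D7: max drawdown 5≤26, volatility 12.4≤29.4, expected return 11.2≥2.1 — dominates D8.
D9: max drawdown 16≤26, volatility 27.4≤29.4, expected return 15.4≥2.1 — dominates D8.
Others (D1, D2, D4, D5, D6) are each worse than D8 on at least one objective.

D3, D7, D9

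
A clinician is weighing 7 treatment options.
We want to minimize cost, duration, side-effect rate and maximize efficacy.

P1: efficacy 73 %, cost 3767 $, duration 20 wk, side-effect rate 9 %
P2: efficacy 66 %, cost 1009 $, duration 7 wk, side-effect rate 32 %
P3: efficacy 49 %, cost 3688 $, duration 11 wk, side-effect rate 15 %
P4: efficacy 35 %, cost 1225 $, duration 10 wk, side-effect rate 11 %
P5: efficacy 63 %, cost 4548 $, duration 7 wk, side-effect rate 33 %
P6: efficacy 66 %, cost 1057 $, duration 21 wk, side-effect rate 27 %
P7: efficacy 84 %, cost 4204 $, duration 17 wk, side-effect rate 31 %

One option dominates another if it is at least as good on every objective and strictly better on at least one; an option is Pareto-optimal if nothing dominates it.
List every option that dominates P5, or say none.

P2

P2: efficacy 66≥63, cost 1009≤4548, duration 7≤7, side-effect rate 32≤33 — dominates P5.
Others (P1, P3, P4, P6, P7) are each worse than P5 on at least one objective.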